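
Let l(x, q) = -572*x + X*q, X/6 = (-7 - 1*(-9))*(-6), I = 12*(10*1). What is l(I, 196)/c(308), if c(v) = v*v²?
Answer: -1293/456533 ≈ -0.0028322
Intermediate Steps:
I = 120 (I = 12*10 = 120)
X = -72 (X = 6*((-7 - 1*(-9))*(-6)) = 6*((-7 + 9)*(-6)) = 6*(2*(-6)) = 6*(-12) = -72)
l(x, q) = -572*x - 72*q
c(v) = v³
l(I, 196)/c(308) = (-572*120 - 72*196)/(308³) = (-68640 - 14112)/29218112 = -82752*1/29218112 = -1293/456533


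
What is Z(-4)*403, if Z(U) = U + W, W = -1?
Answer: -2015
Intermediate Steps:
Z(U) = -1 + U (Z(U) = U - 1 = -1 + U)
Z(-4)*403 = (-1 - 4)*403 = -5*403 = -2015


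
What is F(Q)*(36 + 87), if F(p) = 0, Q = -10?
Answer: 0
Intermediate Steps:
F(Q)*(36 + 87) = 0*(36 + 87) = 0*123 = 0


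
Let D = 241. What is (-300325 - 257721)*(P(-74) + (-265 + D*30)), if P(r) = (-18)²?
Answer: -4067597294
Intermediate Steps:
P(r) = 324
(-300325 - 257721)*(P(-74) + (-265 + D*30)) = (-300325 - 257721)*(324 + (-265 + 241*30)) = -558046*(324 + (-265 + 7230)) = -558046*(324 + 6965) = -558046*7289 = -4067597294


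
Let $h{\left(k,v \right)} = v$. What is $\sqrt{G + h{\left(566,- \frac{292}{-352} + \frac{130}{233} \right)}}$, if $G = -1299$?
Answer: $\frac{i \sqrt{136383622122}}{10252} \approx 36.022 i$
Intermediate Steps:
$\sqrt{G + h{\left(566,- \frac{292}{-352} + \frac{130}{233} \right)}} = \sqrt{-1299 + \left(- \frac{292}{-352} + \frac{130}{233}\right)} = \sqrt{-1299 + \left(\left(-292\right) \left(- \frac{1}{352}\right) + 130 \cdot \frac{1}{233}\right)} = \sqrt{-1299 + \left(\frac{73}{88} + \frac{130}{233}\right)} = \sqrt{-1299 + \frac{28449}{20504}} = \sqrt{- \frac{26606247}{20504}} = \frac{i \sqrt{136383622122}}{10252}$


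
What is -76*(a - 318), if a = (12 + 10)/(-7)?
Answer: 170848/7 ≈ 24407.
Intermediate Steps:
a = -22/7 (a = -⅐*22 = -22/7 ≈ -3.1429)
-76*(a - 318) = -76*(-22/7 - 318) = -76*(-2248/7) = 170848/7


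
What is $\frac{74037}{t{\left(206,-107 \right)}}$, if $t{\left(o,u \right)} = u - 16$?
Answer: $- \frac{24679}{41} \approx -601.93$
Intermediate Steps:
$t{\left(o,u \right)} = -16 + u$ ($t{\left(o,u \right)} = u - 16 = -16 + u$)
$\frac{74037}{t{\left(206,-107 \right)}} = \frac{74037}{-16 - 107} = \frac{74037}{-123} = 74037 \left(- \frac{1}{123}\right) = - \frac{24679}{41}$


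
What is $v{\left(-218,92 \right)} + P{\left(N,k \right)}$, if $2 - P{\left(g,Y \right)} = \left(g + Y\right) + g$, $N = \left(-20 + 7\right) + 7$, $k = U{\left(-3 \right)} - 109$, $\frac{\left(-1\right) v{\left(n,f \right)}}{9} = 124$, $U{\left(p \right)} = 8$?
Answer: $-1001$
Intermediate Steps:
$v{\left(n,f \right)} = -1116$ ($v{\left(n,f \right)} = \left(-9\right) 124 = -1116$)
$k = -101$ ($k = 8 - 109 = -101$)
$N = -6$ ($N = -13 + 7 = -6$)
$P{\left(g,Y \right)} = 2 - Y - 2 g$ ($P{\left(g,Y \right)} = 2 - \left(\left(g + Y\right) + g\right) = 2 - \left(\left(Y + g\right) + g\right) = 2 - \left(Y + 2 g\right) = 2 - Y - 2 g$)
$v{\left(-218,92 \right)} + P{\left(N,k \right)} = -1116 - -115 = -1116 + \left(2 + 101 + 12\right) = -1116 + 115 = -1001$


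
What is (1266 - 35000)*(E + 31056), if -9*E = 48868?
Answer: -7780274824/9 ≈ -8.6448e+8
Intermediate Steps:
E = -48868/9 (E = -1/9*48868 = -48868/9 ≈ -5429.8)
(1266 - 35000)*(E + 31056) = (1266 - 35000)*(-48868/9 + 31056) = -33734*230636/9 = -7780274824/9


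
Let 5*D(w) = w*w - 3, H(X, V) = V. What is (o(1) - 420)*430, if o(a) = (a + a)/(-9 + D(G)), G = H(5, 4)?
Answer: -1445875/8 ≈ -1.8073e+5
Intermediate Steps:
G = 4
D(w) = -3/5 + w**2/5 (D(w) = (w*w - 3)/5 = (w**2 - 3)/5 = (-3 + w**2)/5 = -3/5 + w**2/5)
o(a) = -5*a/16 (o(a) = (a + a)/(-9 + (-3/5 + (1/5)*4**2)) = (2*a)/(-9 + (-3/5 + (1/5)*16)) = (2*a)/(-9 + (-3/5 + 16/5)) = (2*a)/(-9 + 13/5) = (2*a)/(-32/5) = (2*a)*(-5/32) = -5*a/16)
(o(1) - 420)*430 = (-5/16*1 - 420)*430 = (-5/16 - 420)*430 = -6725/16*430 = -1445875/8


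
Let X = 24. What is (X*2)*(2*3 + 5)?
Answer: 528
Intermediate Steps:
(X*2)*(2*3 + 5) = (24*2)*(2*3 + 5) = 48*(6 + 5) = 48*11 = 528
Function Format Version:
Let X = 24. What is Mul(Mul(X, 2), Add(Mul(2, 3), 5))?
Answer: 528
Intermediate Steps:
Mul(Mul(X, 2), Add(Mul(2, 3), 5)) = Mul(Mul(24, 2), Add(Mul(2, 3), 5)) = Mul(48, Add(6, 5)) = Mul(48, 11) = 528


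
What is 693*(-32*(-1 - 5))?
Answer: 133056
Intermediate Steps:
693*(-32*(-1 - 5)) = 693*(-32*(-6)) = 693*192 = 133056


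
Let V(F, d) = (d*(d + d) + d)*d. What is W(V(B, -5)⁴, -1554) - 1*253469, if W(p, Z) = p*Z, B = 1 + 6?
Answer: -3982732284719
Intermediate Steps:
B = 7
V(F, d) = d*(d + 2*d²) (V(F, d) = (d*(2*d) + d)*d = (2*d² + d)*d = (d + 2*d²)*d = d*(d + 2*d²))
W(p, Z) = Z*p
W(V(B, -5)⁴, -1554) - 1*253469 = -1554*390625*(1 + 2*(-5))⁴ - 1*253469 = -1554*390625*(1 - 10)⁴ - 253469 = -1554*(25*(-9))⁴ - 253469 = -1554*(-225)⁴ - 253469 = -1554*2562890625 - 253469 = -3982732031250 - 253469 = -3982732284719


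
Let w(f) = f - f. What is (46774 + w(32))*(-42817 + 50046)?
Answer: 338129246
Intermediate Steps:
w(f) = 0
(46774 + w(32))*(-42817 + 50046) = (46774 + 0)*(-42817 + 50046) = 46774*7229 = 338129246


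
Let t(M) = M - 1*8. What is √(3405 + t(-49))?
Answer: 6*√93 ≈ 57.862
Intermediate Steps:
t(M) = -8 + M (t(M) = M - 8 = -8 + M)
√(3405 + t(-49)) = √(3405 + (-8 - 49)) = √(3405 - 57) = √3348 = 6*√93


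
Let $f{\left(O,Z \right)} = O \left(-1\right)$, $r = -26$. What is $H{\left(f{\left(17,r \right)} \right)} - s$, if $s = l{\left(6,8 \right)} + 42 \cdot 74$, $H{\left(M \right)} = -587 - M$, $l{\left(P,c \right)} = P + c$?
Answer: $-3692$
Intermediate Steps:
$f{\left(O,Z \right)} = - O$
$s = 3122$ ($s = \left(6 + 8\right) + 42 \cdot 74 = 14 + 3108 = 3122$)
$H{\left(f{\left(17,r \right)} \right)} - s = \left(-587 - \left(-1\right) 17\right) - 3122 = \left(-587 - -17\right) - 3122 = \left(-587 + 17\right) - 3122 = -570 - 3122 = -3692$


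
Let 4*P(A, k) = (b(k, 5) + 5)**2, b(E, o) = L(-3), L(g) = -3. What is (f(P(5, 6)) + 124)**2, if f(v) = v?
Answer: 15625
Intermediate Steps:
b(E, o) = -3
P(A, k) = 1 (P(A, k) = (-3 + 5)**2/4 = (1/4)*2**2 = (1/4)*4 = 1)
(f(P(5, 6)) + 124)**2 = (1 + 124)**2 = 125**2 = 15625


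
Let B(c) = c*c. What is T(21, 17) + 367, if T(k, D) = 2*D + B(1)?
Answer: 402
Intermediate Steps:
B(c) = c²
T(k, D) = 1 + 2*D (T(k, D) = 2*D + 1² = 2*D + 1 = 1 + 2*D)
T(21, 17) + 367 = (1 + 2*17) + 367 = (1 + 34) + 367 = 35 + 367 = 402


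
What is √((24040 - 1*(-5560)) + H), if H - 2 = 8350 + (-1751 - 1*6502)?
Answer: √29699 ≈ 172.33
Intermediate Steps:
H = 99 (H = 2 + (8350 + (-1751 - 1*6502)) = 2 + (8350 + (-1751 - 6502)) = 2 + (8350 - 8253) = 2 + 97 = 99)
√((24040 - 1*(-5560)) + H) = √((24040 - 1*(-5560)) + 99) = √((24040 + 5560) + 99) = √(29600 + 99) = √29699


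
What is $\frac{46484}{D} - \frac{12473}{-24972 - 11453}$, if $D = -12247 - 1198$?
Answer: $- \frac{305096043}{97946825} \approx -3.1149$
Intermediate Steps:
$D = -13445$ ($D = -12247 - 1198 = -13445$)
$\frac{46484}{D} - \frac{12473}{-24972 - 11453} = \frac{46484}{-13445} - \frac{12473}{-24972 - 11453} = 46484 \left(- \frac{1}{13445}\right) - \frac{12473}{-36425} = - \frac{46484}{13445} - - \frac{12473}{36425} = - \frac{46484}{13445} + \frac{12473}{36425} = - \frac{305096043}{97946825}$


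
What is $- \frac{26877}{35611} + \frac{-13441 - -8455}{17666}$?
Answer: $- \frac{326182764}{314551963} \approx -1.037$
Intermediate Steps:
$- \frac{26877}{35611} + \frac{-13441 - -8455}{17666} = \left(-26877\right) \frac{1}{35611} + \left(-13441 + 8455\right) \frac{1}{17666} = - \frac{26877}{35611} - \frac{2493}{8833} = - \frac{326182764}{314551963}$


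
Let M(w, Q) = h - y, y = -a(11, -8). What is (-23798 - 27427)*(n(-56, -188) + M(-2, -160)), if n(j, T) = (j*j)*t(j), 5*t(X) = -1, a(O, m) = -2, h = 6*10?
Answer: 29157270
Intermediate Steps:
h = 60
t(X) = -1/5 (t(X) = (1/5)*(-1) = -1/5)
y = 2 (y = -1*(-2) = 2)
n(j, T) = -j**2/5 (n(j, T) = (j*j)*(-1/5) = j**2*(-1/5) = -j**2/5)
M(w, Q) = 58 (M(w, Q) = 60 - 1*2 = 60 - 2 = 58)
(-23798 - 27427)*(n(-56, -188) + M(-2, -160)) = (-23798 - 27427)*(-1/5*(-56)**2 + 58) = -51225*(-1/5*3136 + 58) = -51225*(-3136/5 + 58) = -51225*(-2846/5) = 29157270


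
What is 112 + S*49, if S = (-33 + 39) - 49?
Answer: -1995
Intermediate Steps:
S = -43 (S = 6 - 49 = -43)
112 + S*49 = 112 - 43*49 = 112 - 2107 = -1995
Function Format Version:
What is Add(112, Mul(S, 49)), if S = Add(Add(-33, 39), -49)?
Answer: -1995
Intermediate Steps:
S = -43 (S = Add(6, -49) = -43)
Add(112, Mul(S, 49)) = Add(112, Mul(-43, 49)) = Add(112, -2107) = -1995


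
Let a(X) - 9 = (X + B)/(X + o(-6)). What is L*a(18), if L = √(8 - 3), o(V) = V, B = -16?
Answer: 55*√5/6 ≈ 20.497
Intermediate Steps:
a(X) = 9 + (-16 + X)/(-6 + X) (a(X) = 9 + (X - 16)/(X - 6) = 9 + (-16 + X)/(-6 + X))
L = √5 ≈ 2.2361
L*a(18) = √5*(10*(-7 + 18)/(-6 + 18)) = √5*(10*11/12) = √5*(10*(1/12)*11) = √5*(55/6) = 55*√5/6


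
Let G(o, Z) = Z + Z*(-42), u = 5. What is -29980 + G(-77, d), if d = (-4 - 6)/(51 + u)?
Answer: -839235/28 ≈ -29973.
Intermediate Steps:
d = -5/28 (d = (-4 - 6)/(51 + 5) = -10/56 = -10*1/56 = -5/28 ≈ -0.17857)
G(o, Z) = -41*Z (G(o, Z) = Z - 42*Z = -41*Z)
-29980 + G(-77, d) = -29980 - 41*(-5/28) = -29980 + 205/28 = -839235/28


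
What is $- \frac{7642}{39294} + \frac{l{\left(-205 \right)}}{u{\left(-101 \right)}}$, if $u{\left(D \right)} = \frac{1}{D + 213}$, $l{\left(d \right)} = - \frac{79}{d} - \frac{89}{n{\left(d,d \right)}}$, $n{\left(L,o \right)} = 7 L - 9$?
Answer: $\frac{72509126131}{1453976235} \approx 49.87$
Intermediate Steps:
$n{\left(L,o \right)} = -9 + 7 L$
$l{\left(d \right)} = - \frac{89}{-9 + 7 d} - \frac{79}{d}$ ($l{\left(d \right)} = - \frac{79}{d} - \frac{89}{-9 + 7 d} = - \frac{89}{-9 + 7 d} - \frac{79}{d}$)
$u{\left(D \right)} = \frac{1}{213 + D}$
$- \frac{7642}{39294} + \frac{l{\left(-205 \right)}}{u{\left(-101 \right)}} = - \frac{7642}{39294} + \frac{3 \frac{1}{-205} \frac{1}{-9 + 7 \left(-205\right)} \left(237 - -43870\right)}{\frac{1}{213 - 101}} = \left(-7642\right) \frac{1}{39294} + \frac{3 \left(- \frac{1}{205}\right) \frac{1}{-9 - 1435} \left(237 + 43870\right)}{\frac{1}{112}} = - \frac{3821}{19647} + 3 \left(- \frac{1}{205}\right) \frac{1}{-1444} \cdot 44107 \frac{1}{\frac{1}{112}} = - \frac{3821}{19647} + 3 \left(- \frac{1}{205}\right) \left(- \frac{1}{1444}\right) 44107 \cdot 112 = - \frac{3821}{19647} + \frac{132321}{296020} \cdot 112 = - \frac{3821}{19647} + \frac{3704988}{74005} = \frac{72509126131}{1453976235}$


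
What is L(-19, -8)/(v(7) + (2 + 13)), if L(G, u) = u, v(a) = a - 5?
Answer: -8/17 ≈ -0.47059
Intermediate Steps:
v(a) = -5 + a
L(-19, -8)/(v(7) + (2 + 13)) = -8/((-5 + 7) + (2 + 13)) = -8/(2 + 15) = -8/17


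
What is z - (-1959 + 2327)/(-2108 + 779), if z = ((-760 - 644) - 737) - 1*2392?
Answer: -6023989/1329 ≈ -4532.7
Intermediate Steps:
z = -4533 (z = (-1404 - 737) - 2392 = -2141 - 2392 = -4533)
z - (-1959 + 2327)/(-2108 + 779) = -4533 - (-1959 + 2327)/(-2108 + 779) = -4533 - 368/(-1329) = -4533 - 368*(-1)/1329 = -4533 - 1*(-368/1329) = -4533 + 368/1329 = -6023989/1329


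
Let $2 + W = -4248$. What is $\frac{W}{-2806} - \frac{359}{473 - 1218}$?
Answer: $\frac{2086802}{1045235} \approx 1.9965$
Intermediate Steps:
$W = -4250$ ($W = -2 - 4248 = -4250$)
$\frac{W}{-2806} - \frac{359}{473 - 1218} = - \frac{4250}{-2806} - \frac{359}{473 - 1218} = \left(-4250\right) \left(- \frac{1}{2806}\right) - \frac{359}{473 - 1218} = \frac{2125}{1403} - \frac{359}{-745} = \frac{2125}{1403} - - \frac{359}{745} = \frac{2125}{1403} + \frac{359}{745} = \frac{2086802}{1045235}$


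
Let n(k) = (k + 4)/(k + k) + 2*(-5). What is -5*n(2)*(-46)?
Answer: -1955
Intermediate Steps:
n(k) = -10 + (4 + k)/(2*k) (n(k) = (4 + k)/((2*k)) - 10 = (4 + k)*(1/(2*k)) - 10 = (4 + k)/(2*k) - 10 = -10 + (4 + k)/(2*k))
-5*n(2)*(-46) = -5*(-19/2 + 2/2)*(-46) = -5*(-19/2 + 2*(½))*(-46) = -5*(-19/2 + 1)*(-46) = -5*(-17/2)*(-46) = (85/2)*(-46) = -1955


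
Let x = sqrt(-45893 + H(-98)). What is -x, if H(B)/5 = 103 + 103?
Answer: -I*sqrt(44863) ≈ -211.81*I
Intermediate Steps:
H(B) = 1030 (H(B) = 5*(103 + 103) = 5*206 = 1030)
x = I*sqrt(44863) (x = sqrt(-45893 + 1030) = sqrt(-44863) = I*sqrt(44863) ≈ 211.81*I)
-x = -I*sqrt(44863)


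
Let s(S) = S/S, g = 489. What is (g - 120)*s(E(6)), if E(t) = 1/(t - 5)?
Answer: 369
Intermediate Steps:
E(t) = 1/(-5 + t)
s(S) = 1
(g - 120)*s(E(6)) = (489 - 120)*1 = 369*1 = 369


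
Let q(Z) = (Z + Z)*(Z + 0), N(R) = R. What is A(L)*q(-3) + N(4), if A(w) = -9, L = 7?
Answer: -158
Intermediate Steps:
q(Z) = 2*Z² (q(Z) = (2*Z)*Z = 2*Z²)
A(L)*q(-3) + N(4) = -18*(-3)² + 4 = -18*9 + 4 = -9*18 + 4 = -162 + 4 = -158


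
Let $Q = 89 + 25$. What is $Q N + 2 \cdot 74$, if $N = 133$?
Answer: $15310$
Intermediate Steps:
$Q = 114$
$Q N + 2 \cdot 74 = 114 \cdot 133 + 2 \cdot 74 = 15162 + 148 = 15310$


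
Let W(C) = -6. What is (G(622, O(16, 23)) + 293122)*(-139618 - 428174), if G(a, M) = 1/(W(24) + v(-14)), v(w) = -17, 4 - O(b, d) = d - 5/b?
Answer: -3827942944560/23 ≈ -1.6643e+11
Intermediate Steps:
O(b, d) = 4 - d + 5/b (O(b, d) = 4 - (d - 5/b) = 4 + (-d + 5/b) = 4 - d + 5/b)
G(a, M) = -1/23 (G(a, M) = 1/(-6 - 17) = 1/(-23) = -1/23)
(G(622, O(16, 23)) + 293122)*(-139618 - 428174) = (-1/23 + 293122)*(-139618 - 428174) = (6741805/23)*(-567792) = -3827942944560/23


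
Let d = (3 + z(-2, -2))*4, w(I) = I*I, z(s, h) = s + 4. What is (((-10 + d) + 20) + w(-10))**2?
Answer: 16900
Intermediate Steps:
z(s, h) = 4 + s
w(I) = I**2
d = 20 (d = (3 + (4 - 2))*4 = (3 + 2)*4 = 5*4 = 20)
(((-10 + d) + 20) + w(-10))**2 = (((-10 + 20) + 20) + (-10)**2)**2 = ((10 + 20) + 100)**2 = (30 + 100)**2 = 130**2 = 16900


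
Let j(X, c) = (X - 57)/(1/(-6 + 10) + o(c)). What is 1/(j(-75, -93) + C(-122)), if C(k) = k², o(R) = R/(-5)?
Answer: 377/5608628 ≈ 6.7218e-5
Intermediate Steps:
o(R) = -R/5 (o(R) = R*(-⅕) = -R/5)
j(X, c) = (-57 + X)/(¼ - c/5) (j(X, c) = (X - 57)/(1/(-6 + 10) - c/5) = (-57 + X)/(1/4 - c/5) = (-57 + X)/(¼ - c/5))
1/(j(-75, -93) + C(-122)) = 1/(20*(-57 - 75)/(5 - 4*(-93)) + (-122)²) = 1/(20*(-132)/(5 + 372) + 14884) = 1/(20*(-132)/377 + 14884) = 1/(20*(1/377)*(-132) + 14884) = 1/(-2640/377 + 14884) = 1/(5608628/377) = 377/5608628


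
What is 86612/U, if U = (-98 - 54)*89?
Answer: -21653/3382 ≈ -6.4024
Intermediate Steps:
U = -13528 (U = -152*89 = -13528)
86612/U = 86612/(-13528) = 86612*(-1/13528) = -21653/3382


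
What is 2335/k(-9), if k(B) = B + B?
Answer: -2335/18 ≈ -129.72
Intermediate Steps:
k(B) = 2*B
2335/k(-9) = 2335/((2*(-9))) = 2335/(-18) = 2335*(-1/18) = -2335/18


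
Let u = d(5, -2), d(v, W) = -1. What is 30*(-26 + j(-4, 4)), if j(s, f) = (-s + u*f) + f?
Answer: -660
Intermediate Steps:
u = -1
j(s, f) = -s (j(s, f) = (-s - f) + f = (-f - s) + f = -s)
30*(-26 + j(-4, 4)) = 30*(-26 - 1*(-4)) = 30*(-26 + 4) = 30*(-22) = -660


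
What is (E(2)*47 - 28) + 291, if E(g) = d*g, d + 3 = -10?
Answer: -959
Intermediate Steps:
d = -13 (d = -3 - 10 = -13)
E(g) = -13*g
(E(2)*47 - 28) + 291 = (-13*2*47 - 28) + 291 = (-26*47 - 28) + 291 = (-1222 - 28) + 291 = -1250 + 291 = -959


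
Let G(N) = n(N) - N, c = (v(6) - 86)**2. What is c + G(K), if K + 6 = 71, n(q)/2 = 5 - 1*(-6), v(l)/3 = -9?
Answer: 12726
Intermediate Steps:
v(l) = -27 (v(l) = 3*(-9) = -27)
n(q) = 22 (n(q) = 2*(5 - 1*(-6)) = 2*(5 + 6) = 2*11 = 22)
K = 65 (K = -6 + 71 = 65)
c = 12769 (c = (-27 - 86)**2 = (-113)**2 = 12769)
G(N) = 22 - N
c + G(K) = 12769 + (22 - 1*65) = 12769 + (22 - 65) = 12769 - 43 = 12726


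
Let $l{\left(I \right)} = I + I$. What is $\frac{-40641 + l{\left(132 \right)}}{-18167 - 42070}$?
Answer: $\frac{13459}{20079} \approx 0.6703$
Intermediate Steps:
$l{\left(I \right)} = 2 I$
$\frac{-40641 + l{\left(132 \right)}}{-18167 - 42070} = \frac{-40641 + 2 \cdot 132}{-18167 - 42070} = \frac{-40641 + 264}{-60237} = \left(-40377\right) \left(- \frac{1}{60237}\right) = \frac{13459}{20079}$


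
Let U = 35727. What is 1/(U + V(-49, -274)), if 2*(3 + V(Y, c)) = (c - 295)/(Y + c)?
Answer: 646/23078273 ≈ 2.7992e-5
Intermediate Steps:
V(Y, c) = -3 + (-295 + c)/(2*(Y + c)) (V(Y, c) = -3 + ((c - 295)/(Y + c))/2 = -3 + ((-295 + c)/(Y + c))/2 = -3 + (-295 + c)/(2*(Y + c)))
1/(U + V(-49, -274)) = 1/(35727 + (-295 - 6*(-49) - 5*(-274))/(2*(-49 - 274))) = 1/(35727 + (½)*(-295 + 294 + 1370)/(-323)) = 1/(35727 + (½)*(-1/323)*1369) = 1/(35727 - 1369/646) = 1/(23078273/646) = 646/23078273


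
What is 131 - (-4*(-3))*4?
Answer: 83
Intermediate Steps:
131 - (-4*(-3))*4 = 131 - 12*4 = 131 - 1*48 = 131 - 48 = 83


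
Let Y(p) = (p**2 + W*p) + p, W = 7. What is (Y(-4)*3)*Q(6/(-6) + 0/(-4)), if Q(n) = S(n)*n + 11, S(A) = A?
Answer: -576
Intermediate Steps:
Y(p) = p**2 + 8*p (Y(p) = (p**2 + 7*p) + p = p**2 + 8*p)
Q(n) = 11 + n**2 (Q(n) = n*n + 11 = n**2 + 11 = 11 + n**2)
(Y(-4)*3)*Q(6/(-6) + 0/(-4)) = (-4*(8 - 4)*3)*(11 + (6/(-6) + 0/(-4))**2) = (-4*4*3)*(11 + (6*(-1/6) + 0*(-1/4))**2) = (-16*3)*(11 + (-1 + 0)**2) = -48*(11 + (-1)**2) = -48*(11 + 1) = -48*12 = -576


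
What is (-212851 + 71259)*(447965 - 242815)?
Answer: -29047598800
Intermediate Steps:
(-212851 + 71259)*(447965 - 242815) = -141592*205150 = -29047598800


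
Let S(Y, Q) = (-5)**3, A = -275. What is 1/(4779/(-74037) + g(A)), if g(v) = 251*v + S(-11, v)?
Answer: -24679/1706554443 ≈ -1.4461e-5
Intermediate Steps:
S(Y, Q) = -125
g(v) = -125 + 251*v (g(v) = 251*v - 125 = -125 + 251*v)
1/(4779/(-74037) + g(A)) = 1/(4779/(-74037) + (-125 + 251*(-275))) = 1/(4779*(-1/74037) + (-125 - 69025)) = 1/(-1593/24679 - 69150) = 1/(-1706554443/24679) = -24679/1706554443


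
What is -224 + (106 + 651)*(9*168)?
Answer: 1144360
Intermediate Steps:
-224 + (106 + 651)*(9*168) = -224 + 757*1512 = -224 + 1144584 = 1144360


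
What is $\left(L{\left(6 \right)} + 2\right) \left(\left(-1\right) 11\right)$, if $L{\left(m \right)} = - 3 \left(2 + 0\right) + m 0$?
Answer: $44$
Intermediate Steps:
$L{\left(m \right)} = -6$ ($L{\left(m \right)} = \left(-3\right) 2 + 0 = -6 + 0 = -6$)
$\left(L{\left(6 \right)} + 2\right) \left(\left(-1\right) 11\right) = \left(-6 + 2\right) \left(\left(-1\right) 11\right) = \left(-4\right) \left(-11\right) = 44$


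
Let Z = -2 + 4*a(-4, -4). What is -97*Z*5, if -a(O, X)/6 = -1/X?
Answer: 3880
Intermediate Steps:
a(O, X) = 6/X (a(O, X) = -(-6)/X = 6/X)
Z = -8 (Z = -2 + 4*(6/(-4)) = -2 + 4*(6*(-¼)) = -2 + 4*(-3/2) = -2 - 6 = -8)
-97*Z*5 = -97*(-8)*5 = 776*5 = 3880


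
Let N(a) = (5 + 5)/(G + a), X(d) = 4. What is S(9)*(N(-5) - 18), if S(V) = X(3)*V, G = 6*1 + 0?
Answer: -288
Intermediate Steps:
G = 6 (G = 6 + 0 = 6)
N(a) = 10/(6 + a) (N(a) = (5 + 5)/(6 + a) = 10/(6 + a))
S(V) = 4*V
S(9)*(N(-5) - 18) = (4*9)*(10/(6 - 5) - 18) = 36*(10/1 - 18) = 36*(10*1 - 18) = 36*(10 - 18) = 36*(-8) = -288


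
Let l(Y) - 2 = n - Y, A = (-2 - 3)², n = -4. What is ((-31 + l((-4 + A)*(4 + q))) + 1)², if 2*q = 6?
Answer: 32041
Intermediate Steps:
q = 3 (q = (½)*6 = 3)
A = 25 (A = (-5)² = 25)
l(Y) = -2 - Y (l(Y) = 2 + (-4 - Y) = -2 - Y)
((-31 + l((-4 + A)*(4 + q))) + 1)² = ((-31 + (-2 - (-4 + 25)*(4 + 3))) + 1)² = ((-31 + (-2 - 21*7)) + 1)² = ((-31 + (-2 - 1*147)) + 1)² = ((-31 + (-2 - 147)) + 1)² = ((-31 - 149) + 1)² = (-180 + 1)² = (-179)² = 32041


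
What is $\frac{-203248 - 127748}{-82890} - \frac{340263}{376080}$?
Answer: $\frac{1069739729}{346369680} \approx 3.0884$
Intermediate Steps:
$\frac{-203248 - 127748}{-82890} - \frac{340263}{376080} = \left(-330996\right) \left(- \frac{1}{82890}\right) - \frac{113421}{125360} = \frac{55166}{13815} - \frac{113421}{125360} = \frac{1069739729}{346369680}$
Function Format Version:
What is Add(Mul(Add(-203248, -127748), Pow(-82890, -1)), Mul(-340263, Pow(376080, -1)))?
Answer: Rational(1069739729, 346369680) ≈ 3.0884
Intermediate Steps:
Add(Mul(Add(-203248, -127748), Pow(-82890, -1)), Mul(-340263, Pow(376080, -1))) = Add(Mul(-330996, Rational(-1, 82890)), Mul(-340263, Rational(1, 376080))) = Add(Rational(55166, 13815), Rational(-113421, 125360)) = Rational(1069739729, 346369680)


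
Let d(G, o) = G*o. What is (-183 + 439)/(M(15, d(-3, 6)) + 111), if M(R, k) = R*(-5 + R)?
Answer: 256/261 ≈ 0.98084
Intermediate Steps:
(-183 + 439)/(M(15, d(-3, 6)) + 111) = (-183 + 439)/(15*(-5 + 15) + 111) = 256/(15*10 + 111) = 256/(150 + 111) = 256/261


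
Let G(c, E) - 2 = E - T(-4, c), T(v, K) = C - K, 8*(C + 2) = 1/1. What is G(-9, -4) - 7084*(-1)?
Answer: 56599/8 ≈ 7074.9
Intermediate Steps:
C = -15/8 (C = -2 + (⅛)/1 = -2 + (⅛)*1 = -2 + ⅛ = -15/8 ≈ -1.8750)
T(v, K) = -15/8 - K
G(c, E) = 31/8 + E + c (G(c, E) = 2 + (E - (-15/8 - c)) = 2 + (E + (15/8 + c)) = 2 + (15/8 + E + c) = 31/8 + E + c)
G(-9, -4) - 7084*(-1) = (31/8 - 4 - 9) - 7084*(-1) = -73/8 - 322*(-22) = -73/8 + 7084 = 56599/8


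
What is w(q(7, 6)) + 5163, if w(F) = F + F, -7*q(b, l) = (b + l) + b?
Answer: 36101/7 ≈ 5157.3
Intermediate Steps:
q(b, l) = -2*b/7 - l/7 (q(b, l) = -((b + l) + b)/7 = -(l + 2*b)/7 = -2*b/7 - l/7)
w(F) = 2*F
w(q(7, 6)) + 5163 = 2*(-2/7*7 - 1/7*6) + 5163 = 2*(-2 - 6/7) + 5163 = 2*(-20/7) + 5163 = -40/7 + 5163 = 36101/7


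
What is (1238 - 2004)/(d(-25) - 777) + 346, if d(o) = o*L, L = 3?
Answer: 147779/426 ≈ 346.90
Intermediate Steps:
d(o) = 3*o (d(o) = o*3 = 3*o)
(1238 - 2004)/(d(-25) - 777) + 346 = (1238 - 2004)/(3*(-25) - 777) + 346 = -766/(-75 - 777) + 346 = -766/(-852) + 346 = -766*(-1/852) + 346 = 383/426 + 346 = 147779/426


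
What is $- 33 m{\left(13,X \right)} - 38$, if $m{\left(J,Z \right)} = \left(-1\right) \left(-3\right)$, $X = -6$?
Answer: $-137$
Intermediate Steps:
$m{\left(J,Z \right)} = 3$
$- 33 m{\left(13,X \right)} - 38 = \left(-33\right) 3 - 38 = -99 - 38 = -137$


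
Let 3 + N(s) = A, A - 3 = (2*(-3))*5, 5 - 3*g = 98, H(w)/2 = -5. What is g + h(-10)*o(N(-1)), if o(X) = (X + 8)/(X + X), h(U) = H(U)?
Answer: -104/3 ≈ -34.667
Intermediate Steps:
H(w) = -10 (H(w) = 2*(-5) = -10)
g = -31 (g = 5/3 - ⅓*98 = 5/3 - 98/3 = -31)
h(U) = -10
A = -27 (A = 3 + (2*(-3))*5 = 3 - 6*5 = 3 - 30 = -27)
N(s) = -30 (N(s) = -3 - 27 = -30)
o(X) = (8 + X)/(2*X) (o(X) = (8 + X)/((2*X)) = (8 + X)*(1/(2*X)) = (8 + X)/(2*X))
g + h(-10)*o(N(-1)) = -31 - 5*(8 - 30)/(-30) = -31 - 5*(-1)*(-22)/30 = -31 - 10*11/30 = -31 - 11/3 = -104/3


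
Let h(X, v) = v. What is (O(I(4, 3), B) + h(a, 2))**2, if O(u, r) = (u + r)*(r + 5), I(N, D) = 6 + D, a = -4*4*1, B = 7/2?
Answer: 187489/16 ≈ 11718.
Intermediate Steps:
B = 7/2 (B = 7*(1/2) = 7/2 ≈ 3.5000)
a = -16 (a = -16*1 = -16)
O(u, r) = (5 + r)*(r + u) (O(u, r) = (r + u)*(5 + r) = (5 + r)*(r + u))
(O(I(4, 3), B) + h(a, 2))**2 = (((7/2)**2 + 5*(7/2) + 5*(6 + 3) + 7*(6 + 3)/2) + 2)**2 = ((49/4 + 35/2 + 5*9 + (7/2)*9) + 2)**2 = ((49/4 + 35/2 + 45 + 63/2) + 2)**2 = (425/4 + 2)**2 = (433/4)**2 = 187489/16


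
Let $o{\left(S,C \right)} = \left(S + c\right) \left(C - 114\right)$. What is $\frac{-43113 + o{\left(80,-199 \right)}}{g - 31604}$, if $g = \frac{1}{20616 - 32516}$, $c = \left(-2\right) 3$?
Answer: $\frac{788672500}{376087601} \approx 2.097$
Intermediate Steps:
$c = -6$
$g = - \frac{1}{11900}$ ($g = \frac{1}{-11900} = - \frac{1}{11900} \approx -8.4034 \cdot 10^{-5}$)
$o{\left(S,C \right)} = \left(-114 + C\right) \left(-6 + S\right)$ ($o{\left(S,C \right)} = \left(S - 6\right) \left(C - 114\right) = \left(-6 + S\right) \left(-114 + C\right) = \left(-114 + C\right) \left(-6 + S\right)$)
$\frac{-43113 + o{\left(80,-199 \right)}}{g - 31604} = \frac{-43113 - 23162}{- \frac{1}{11900} - 31604} = \frac{-43113 + \left(684 - 9120 + 1194 - 15920\right)}{- \frac{376087601}{11900}} = \left(-43113 - 23162\right) \left(- \frac{11900}{376087601}\right) = \left(-66275\right) \left(- \frac{11900}{376087601}\right) = \frac{788672500}{376087601}$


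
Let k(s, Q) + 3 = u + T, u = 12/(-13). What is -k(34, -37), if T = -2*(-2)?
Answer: -1/13 ≈ -0.076923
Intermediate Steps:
u = -12/13 (u = 12*(-1/13) = -12/13 ≈ -0.92308)
T = 4
k(s, Q) = 1/13 (k(s, Q) = -3 + (-12/13 + 4) = -3 + 40/13 = 1/13)
-k(34, -37) = -1*1/13 = -1/13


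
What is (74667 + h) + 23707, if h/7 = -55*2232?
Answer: -760946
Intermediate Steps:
h = -859320 (h = 7*(-55*2232) = 7*(-122760) = -859320)
(74667 + h) + 23707 = (74667 - 859320) + 23707 = -784653 + 23707 = -760946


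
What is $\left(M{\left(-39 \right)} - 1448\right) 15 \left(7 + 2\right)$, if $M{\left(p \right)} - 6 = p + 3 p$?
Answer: $-215730$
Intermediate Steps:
$M{\left(p \right)} = 6 + 4 p$ ($M{\left(p \right)} = 6 + \left(p + 3 p\right) = 6 + 4 p$)
$\left(M{\left(-39 \right)} - 1448\right) 15 \left(7 + 2\right) = \left(\left(6 + 4 \left(-39\right)\right) - 1448\right) 15 \left(7 + 2\right) = \left(\left(6 - 156\right) - 1448\right) 15 \cdot 9 = \left(-150 - 1448\right) 135 = \left(-1598\right) 135 = -215730$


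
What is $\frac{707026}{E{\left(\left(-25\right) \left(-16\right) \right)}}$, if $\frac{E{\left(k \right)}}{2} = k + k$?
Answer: $\frac{353513}{800} \approx 441.89$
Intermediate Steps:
$E{\left(k \right)} = 4 k$ ($E{\left(k \right)} = 2 \left(k + k\right) = 2 \cdot 2 k = 4 k$)
$\frac{707026}{E{\left(\left(-25\right) \left(-16\right) \right)}} = \frac{707026}{4 \left(\left(-25\right) \left(-16\right)\right)} = \frac{707026}{4 \cdot 400} = \frac{707026}{1600} = 707026 \cdot \frac{1}{1600} = \frac{353513}{800}$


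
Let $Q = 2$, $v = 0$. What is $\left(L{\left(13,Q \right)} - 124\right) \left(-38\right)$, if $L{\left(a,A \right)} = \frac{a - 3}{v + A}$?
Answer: $4522$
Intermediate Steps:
$L{\left(a,A \right)} = \frac{-3 + a}{A}$ ($L{\left(a,A \right)} = \frac{a - 3}{0 + A} = \frac{-3 + a}{A}$)
$\left(L{\left(13,Q \right)} - 124\right) \left(-38\right) = \left(\frac{-3 + 13}{2} - 124\right) \left(-38\right) = \left(\frac{1}{2} \cdot 10 - 124\right) \left(-38\right) = \left(5 - 124\right) \left(-38\right) = \left(-119\right) \left(-38\right) = 4522$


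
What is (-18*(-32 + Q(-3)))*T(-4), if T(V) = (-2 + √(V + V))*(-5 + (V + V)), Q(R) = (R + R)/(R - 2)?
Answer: 72072/5 - 72072*I*√2/5 ≈ 14414.0 - 20385.0*I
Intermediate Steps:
Q(R) = 2*R/(-2 + R) (Q(R) = (2*R)/(-2 + R) = 2*R/(-2 + R))
T(V) = (-5 + 2*V)*(-2 + √2*√V) (T(V) = (-2 + √(2*V))*(-5 + 2*V) = (-2 + √2*√V)*(-5 + 2*V) = (-5 + 2*V)*(-2 + √2*√V))
(-18*(-32 + Q(-3)))*T(-4) = (-18*(-32 + 2*(-3)/(-2 - 3)))*(10 - 4*(-4) - 5*√2*√(-4) + 2*√2*(-4)^(3/2)) = (-18*(-32 + 2*(-3)/(-5)))*(10 + 16 - 5*√2*2*I + 2*√2*(-8*I)) = (-18*(-32 + 2*(-3)*(-⅕)))*(10 + 16 - 10*I*√2 - 16*I*√2) = (-18*(-32 + 6/5))*(26 - 26*I*√2) = (-18*(-154/5))*(26 - 26*I*√2) = 2772*(26 - 26*I*√2)/5 = 72072/5 - 72072*I*√2/5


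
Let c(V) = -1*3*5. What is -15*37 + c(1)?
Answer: -570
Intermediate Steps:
c(V) = -15 (c(V) = -3*5 = -15)
-15*37 + c(1) = -15*37 - 15 = -555 - 15 = -570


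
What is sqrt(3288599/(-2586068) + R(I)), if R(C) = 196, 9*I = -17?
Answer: sqrt(325573502170893)/1293034 ≈ 13.955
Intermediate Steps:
I = -17/9 (I = (1/9)*(-17) = -17/9 ≈ -1.8889)
sqrt(3288599/(-2586068) + R(I)) = sqrt(3288599/(-2586068) + 196) = sqrt(3288599*(-1/2586068) + 196) = sqrt(-3288599/2586068 + 196) = sqrt(503580729/2586068) = sqrt(325573502170893)/1293034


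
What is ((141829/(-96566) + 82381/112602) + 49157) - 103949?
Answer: -148947545535289/2718381183 ≈ -54793.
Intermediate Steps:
((141829/(-96566) + 82381/112602) + 49157) - 103949 = ((141829*(-1/96566) + 82381*(1/112602)) + 49157) - 103949 = ((-141829/96566 + 82381/112602) + 49157) - 103949 = (-2003756353/2718381183 + 49157) - 103949 = 133625460056378/2718381183 - 103949 = -148947545535289/2718381183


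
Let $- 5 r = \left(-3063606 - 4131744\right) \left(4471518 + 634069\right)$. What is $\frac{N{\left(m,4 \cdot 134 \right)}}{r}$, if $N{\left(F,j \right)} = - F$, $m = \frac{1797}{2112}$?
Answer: $- \frac{599}{5172497147199360} \approx -1.158 \cdot 10^{-13}$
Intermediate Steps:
$m = \frac{599}{704}$ ($m = 1797 \cdot \frac{1}{2112} = \frac{599}{704} \approx 0.85085$)
$r = 7347297084090$ ($r = - \frac{\left(-3063606 - 4131744\right) \left(4471518 + 634069\right)}{5} = - \frac{\left(-7195350\right) 5105587}{5} = \left(- \frac{1}{5}\right) \left(-36736485420450\right) = 7347297084090$)
$\frac{N{\left(m,4 \cdot 134 \right)}}{r} = \frac{\left(-1\right) \frac{599}{704}}{7347297084090} = \left(- \frac{599}{704}\right) \frac{1}{7347297084090} = - \frac{599}{5172497147199360}$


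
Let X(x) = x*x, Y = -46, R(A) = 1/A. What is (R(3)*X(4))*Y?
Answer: -736/3 ≈ -245.33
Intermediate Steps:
X(x) = x²
(R(3)*X(4))*Y = (4²/3)*(-46) = ((⅓)*16)*(-46) = (16/3)*(-46) = -736/3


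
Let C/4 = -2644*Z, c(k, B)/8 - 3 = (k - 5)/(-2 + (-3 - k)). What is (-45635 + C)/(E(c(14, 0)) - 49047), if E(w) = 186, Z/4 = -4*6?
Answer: -969661/48861 ≈ -19.845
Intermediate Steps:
Z = -96 (Z = 4*(-4*6) = 4*(-24) = -96)
c(k, B) = 24 + 8*(-5 + k)/(-5 - k) (c(k, B) = 24 + 8*((k - 5)/(-2 + (-3 - k))) = 24 + 8*((-5 + k)/(-5 - k)) = 24 + 8*(-5 + k)/(-5 - k))
C = 1015296 (C = 4*(-2644*(-96)) = 4*253824 = 1015296)
(-45635 + C)/(E(c(14, 0)) - 49047) = (-45635 + 1015296)/(186 - 49047) = 969661/(-48861) = 969661*(-1/48861) = -969661/48861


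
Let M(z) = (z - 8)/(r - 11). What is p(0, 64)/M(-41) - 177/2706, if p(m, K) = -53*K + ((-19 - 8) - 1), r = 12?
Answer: 3081949/44198 ≈ 69.730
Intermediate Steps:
p(m, K) = -28 - 53*K (p(m, K) = -53*K + (-27 - 1) = -53*K - 28 = -28 - 53*K)
M(z) = -8 + z (M(z) = (z - 8)/(12 - 11) = (-8 + z)/1 = (-8 + z)*1 = -8 + z)
p(0, 64)/M(-41) - 177/2706 = (-28 - 53*64)/(-8 - 41) - 177/2706 = (-28 - 3392)/(-49) - 177*1/2706 = -3420*(-1/49) - 59/902 = 3420/49 - 59/902 = 3081949/44198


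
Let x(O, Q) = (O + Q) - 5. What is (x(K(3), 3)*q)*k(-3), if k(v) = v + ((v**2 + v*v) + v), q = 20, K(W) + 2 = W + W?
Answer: 480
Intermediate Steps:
K(W) = -2 + 2*W (K(W) = -2 + (W + W) = -2 + 2*W)
x(O, Q) = -5 + O + Q
k(v) = 2*v + 2*v**2 (k(v) = v + ((v**2 + v**2) + v) = v + (2*v**2 + v) = v + (v + 2*v**2) = 2*v + 2*v**2)
(x(K(3), 3)*q)*k(-3) = ((-5 + (-2 + 2*3) + 3)*20)*(2*(-3)*(1 - 3)) = ((-5 + (-2 + 6) + 3)*20)*(2*(-3)*(-2)) = ((-5 + 4 + 3)*20)*12 = (2*20)*12 = 40*12 = 480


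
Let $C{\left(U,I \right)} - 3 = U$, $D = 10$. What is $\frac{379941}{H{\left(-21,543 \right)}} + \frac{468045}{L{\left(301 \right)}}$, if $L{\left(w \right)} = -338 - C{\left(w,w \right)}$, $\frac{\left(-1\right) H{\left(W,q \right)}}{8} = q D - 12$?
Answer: $- \frac{1140603589}{1545936} \approx -737.81$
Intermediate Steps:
$C{\left(U,I \right)} = 3 + U$
$H{\left(W,q \right)} = 96 - 80 q$ ($H{\left(W,q \right)} = - 8 \left(q 10 - 12\right) = - 8 \left(10 q - 12\right) = - 8 \left(-12 + 10 q\right) = 96 - 80 q$)
$L{\left(w \right)} = -341 - w$ ($L{\left(w \right)} = -338 - \left(3 + w\right) = -341 - w$)
$\frac{379941}{H{\left(-21,543 \right)}} + \frac{468045}{L{\left(301 \right)}} = \frac{379941}{96 - 43440} + \frac{468045}{-341 - 301} = \frac{379941}{-43344} + \frac{468045}{-642} = 379941 \left(- \frac{1}{43344}\right) + 468045 \left(- \frac{1}{642}\right) = - \frac{126647}{14448} - \frac{156015}{214} = - \frac{1140603589}{1545936}$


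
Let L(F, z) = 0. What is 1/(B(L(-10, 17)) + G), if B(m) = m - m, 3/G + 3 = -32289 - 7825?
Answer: -40117/3 ≈ -13372.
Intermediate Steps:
G = -3/40117 (G = 3/(-3 + (-32289 - 7825)) = 3/(-3 - 40114) = 3/(-40117) = 3*(-1/40117) = -3/40117 ≈ -7.4781e-5)
B(m) = 0
1/(B(L(-10, 17)) + G) = 1/(0 - 3/40117) = 1/(-3/40117) = -40117/3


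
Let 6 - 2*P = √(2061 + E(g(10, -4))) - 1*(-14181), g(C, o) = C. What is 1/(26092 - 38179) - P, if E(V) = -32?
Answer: 171333223/24174 + √2029/2 ≈ 7110.0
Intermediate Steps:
P = -14175/2 - √2029/2 (P = 3 - (√(2061 - 32) - 1*(-14181))/2 = 3 - (√2029 + 14181)/2 = 3 - (14181 + √2029)/2 = 3 + (-14181/2 - √2029/2) = -14175/2 - √2029/2 ≈ -7110.0)
1/(26092 - 38179) - P = 1/(26092 - 38179) - (-14175/2 - √2029/2) = 1/(-12087) + (14175/2 + √2029/2) = -1/12087 + (14175/2 + √2029/2) = 171333223/24174 + √2029/2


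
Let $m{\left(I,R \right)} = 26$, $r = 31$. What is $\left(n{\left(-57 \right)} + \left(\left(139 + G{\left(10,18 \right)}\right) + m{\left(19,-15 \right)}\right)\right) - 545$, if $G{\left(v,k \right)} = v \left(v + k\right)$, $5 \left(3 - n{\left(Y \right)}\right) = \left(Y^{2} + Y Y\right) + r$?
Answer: $- \frac{7014}{5} \approx -1402.8$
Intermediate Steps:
$n{\left(Y \right)} = - \frac{16}{5} - \frac{2 Y^{2}}{5}$ ($n{\left(Y \right)} = 3 - \frac{\left(Y^{2} + Y Y\right) + 31}{5} = 3 - \frac{\left(Y^{2} + Y^{2}\right) + 31}{5} = 3 - \frac{2 Y^{2} + 31}{5} = 3 - \frac{31 + 2 Y^{2}}{5} = 3 - \left(\frac{31}{5} + \frac{2 Y^{2}}{5}\right) = - \frac{16}{5} - \frac{2 Y^{2}}{5}$)
$G{\left(v,k \right)} = v \left(k + v\right)$
$\left(n{\left(-57 \right)} + \left(\left(139 + G{\left(10,18 \right)}\right) + m{\left(19,-15 \right)}\right)\right) - 545 = \left(\left(- \frac{16}{5} - \frac{2 \left(-57\right)^{2}}{5}\right) + \left(\left(139 + 10 \left(18 + 10\right)\right) + 26\right)\right) - 545 = \left(\left(- \frac{16}{5} - \frac{6498}{5}\right) + \left(\left(139 + 10 \cdot 28\right) + 26\right)\right) - 545 = \left(\left(- \frac{16}{5} - \frac{6498}{5}\right) + \left(\left(139 + 280\right) + 26\right)\right) - 545 = \left(- \frac{6514}{5} + \left(419 + 26\right)\right) - 545 = \left(- \frac{6514}{5} + 445\right) - 545 = - \frac{4289}{5} - 545 = - \frac{7014}{5}$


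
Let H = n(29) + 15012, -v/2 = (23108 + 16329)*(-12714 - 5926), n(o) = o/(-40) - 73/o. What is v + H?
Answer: 1705462587759/1160 ≈ 1.4702e+9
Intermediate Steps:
n(o) = -73/o - o/40 (n(o) = o*(-1/40) - 73/o = -o/40 - 73/o = -73/o - o/40)
v = 1470211360 (v = -2*(23108 + 16329)*(-12714 - 5926) = -78874*(-18640) = -2*(-735105680) = 1470211360)
H = 17410159/1160 (H = (-73/29 - 1/40*29) + 15012 = (-73*1/29 - 29/40) + 15012 = (-73/29 - 29/40) + 15012 = -3761/1160 + 15012 = 17410159/1160 ≈ 15009.)
v + H = 1470211360 + 17410159/1160 = 1705462587759/1160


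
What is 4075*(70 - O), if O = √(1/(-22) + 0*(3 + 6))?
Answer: 285250 - 4075*I*√22/22 ≈ 2.8525e+5 - 868.79*I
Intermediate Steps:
O = I*√22/22 (O = √(-1/22 + 0*9) = √(-1/22 + 0) = √(-1/22) = I*√22/22 ≈ 0.2132*I)
4075*(70 - O) = 4075*(70 - I*√22/22) = 285250 - 4075*I*√22/22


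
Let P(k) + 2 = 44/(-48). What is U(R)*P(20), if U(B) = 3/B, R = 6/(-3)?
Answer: 35/8 ≈ 4.3750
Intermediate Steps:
R = -2 (R = 6*(-⅓) = -2)
P(k) = -35/12 (P(k) = -2 + 44/(-48) = -2 + 44*(-1/48) = -2 - 11/12 = -35/12)
U(R)*P(20) = (3/(-2))*(-35/12) = (3*(-½))*(-35/12) = -3/2*(-35/12) = 35/8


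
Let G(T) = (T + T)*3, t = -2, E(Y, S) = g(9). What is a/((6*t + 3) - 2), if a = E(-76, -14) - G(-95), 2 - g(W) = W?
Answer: -563/11 ≈ -51.182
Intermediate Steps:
g(W) = 2 - W
E(Y, S) = -7 (E(Y, S) = 2 - 1*9 = 2 - 9 = -7)
G(T) = 6*T (G(T) = (2*T)*3 = 6*T)
a = 563 (a = -7 - 6*(-95) = -7 - 1*(-570) = -7 + 570 = 563)
a/((6*t + 3) - 2) = 563/((6*(-2) + 3) - 2) = 563/((-12 + 3) - 2) = 563/(-9 - 2) = 563/(-11) = 563*(-1/11) = -563/11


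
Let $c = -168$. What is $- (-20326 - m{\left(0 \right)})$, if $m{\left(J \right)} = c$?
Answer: $20158$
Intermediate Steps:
$m{\left(J \right)} = -168$
$- (-20326 - m{\left(0 \right)}) = - (-20326 - -168) = - (-20326 + 168) = \left(-1\right) \left(-20158\right) = 20158$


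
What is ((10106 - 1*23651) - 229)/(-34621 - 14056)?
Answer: 13774/48677 ≈ 0.28297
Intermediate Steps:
((10106 - 1*23651) - 229)/(-34621 - 14056) = ((10106 - 23651) - 229)/(-48677) = (-13545 - 229)*(-1/48677) = -13774*(-1/48677) = 13774/48677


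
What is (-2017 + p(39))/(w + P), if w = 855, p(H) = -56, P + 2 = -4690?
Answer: 691/1279 ≈ 0.54027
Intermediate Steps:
P = -4692 (P = -2 - 4690 = -4692)
(-2017 + p(39))/(w + P) = (-2017 - 56)/(855 - 4692) = -2073/(-3837) = -2073*(-1/3837) = 691/1279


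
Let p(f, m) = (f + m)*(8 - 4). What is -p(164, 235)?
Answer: -1596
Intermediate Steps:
p(f, m) = 4*f + 4*m (p(f, m) = (f + m)*4 = 4*f + 4*m)
-p(164, 235) = -(4*164 + 4*235) = -(656 + 940) = -1*1596 = -1596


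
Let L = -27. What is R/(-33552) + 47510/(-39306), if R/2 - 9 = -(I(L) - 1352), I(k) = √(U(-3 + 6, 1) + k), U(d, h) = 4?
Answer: -141753871/109899576 + I*√23/16776 ≈ -1.2898 + 0.00028587*I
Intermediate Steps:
I(k) = √(4 + k)
R = 2722 - 2*I*√23 (R = 18 + 2*(-(√(4 - 27) - 1352)) = 18 + 2*(-(√(-23) - 1352)) = 18 + 2*(-(I*√23 - 1352)) = 18 + 2*(-(-1352 + I*√23)) = 18 + 2*(1352 - I*√23) = 18 + (2704 - 2*I*√23) = 2722 - 2*I*√23 ≈ 2722.0 - 9.5917*I)
R/(-33552) + 47510/(-39306) = (2722 - 2*I*√23)/(-33552) + 47510/(-39306) = (2722 - 2*I*√23)*(-1/33552) + 47510*(-1/39306) = (-1361/16776 + I*√23/16776) - 23755/19653 = -141753871/109899576 + I*√23/16776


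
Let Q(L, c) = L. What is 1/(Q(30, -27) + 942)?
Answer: 1/972 ≈ 0.0010288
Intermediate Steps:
1/(Q(30, -27) + 942) = 1/(30 + 942) = 1/972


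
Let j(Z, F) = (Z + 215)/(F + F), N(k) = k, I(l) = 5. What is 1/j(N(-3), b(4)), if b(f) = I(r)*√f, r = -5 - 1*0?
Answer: 5/53 ≈ 0.094340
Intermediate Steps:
r = -5 (r = -5 + 0 = -5)
b(f) = 5*√f
j(Z, F) = (215 + Z)/(2*F) (j(Z, F) = (215 + Z)/((2*F)) = (215 + Z)*(1/(2*F)) = (215 + Z)/(2*F))
1/j(N(-3), b(4)) = 1/((215 - 3)/(2*((5*√4)))) = 1/((½)*212/(5*2)) = 1/((½)*212/10) = 1/((½)*(⅒)*212) = 1/(53/5) = 5/53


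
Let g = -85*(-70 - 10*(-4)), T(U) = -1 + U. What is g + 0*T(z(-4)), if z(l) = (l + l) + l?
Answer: 2550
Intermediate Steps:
z(l) = 3*l (z(l) = 2*l + l = 3*l)
g = 2550 (g = -85*(-70 + 40) = -85*(-30) = 2550)
g + 0*T(z(-4)) = 2550 + 0*(-1 + 3*(-4)) = 2550 + 0*(-1 - 12) = 2550 + 0*(-13) = 2550 + 0 = 2550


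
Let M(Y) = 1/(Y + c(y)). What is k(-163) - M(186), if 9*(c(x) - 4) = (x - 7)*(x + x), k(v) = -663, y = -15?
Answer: -523773/790 ≈ -663.00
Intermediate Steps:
c(x) = 4 + 2*x*(-7 + x)/9 (c(x) = 4 + ((x - 7)*(x + x))/9 = 4 + ((-7 + x)*(2*x))/9 = 4 + (2*x*(-7 + x))/9 = 4 + 2*x*(-7 + x)/9)
M(Y) = 1/(232/3 + Y) (M(Y) = 1/(Y + (4 - 14/9*(-15) + (2/9)*(-15)²)) = 1/(Y + (4 + 70/3 + (2/9)*225)) = 1/(Y + (4 + 70/3 + 50)) = 1/(Y + 232/3) = 1/(232/3 + Y))
k(-163) - M(186) = -663 - 3/(232 + 3*186) = -663 - 3/(232 + 558) = -663 - 3/790 = -523773/790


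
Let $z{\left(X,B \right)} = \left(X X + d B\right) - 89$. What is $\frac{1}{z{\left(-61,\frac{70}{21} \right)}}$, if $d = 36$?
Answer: $\frac{1}{3752} \approx 0.00026652$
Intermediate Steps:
$z{\left(X,B \right)} = -89 + X^{2} + 36 B$ ($z{\left(X,B \right)} = \left(X X + 36 B\right) - 89 = \left(X^{2} + 36 B\right) - 89 = -89 + X^{2} + 36 B$)
$\frac{1}{z{\left(-61,\frac{70}{21} \right)}} = \frac{1}{-89 + \left(-61\right)^{2} + 36 \cdot \frac{70}{21}} = \frac{1}{-89 + 3721 + 36 \cdot 70 \cdot \frac{1}{21}} = \frac{1}{-89 + 3721 + 36 \cdot \frac{10}{3}} = \frac{1}{-89 + 3721 + 120} = \frac{1}{3752}$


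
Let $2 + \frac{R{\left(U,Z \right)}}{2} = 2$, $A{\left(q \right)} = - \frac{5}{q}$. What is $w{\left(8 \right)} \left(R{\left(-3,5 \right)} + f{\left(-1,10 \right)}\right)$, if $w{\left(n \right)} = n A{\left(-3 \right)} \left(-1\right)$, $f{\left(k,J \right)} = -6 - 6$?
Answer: $160$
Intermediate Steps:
$f{\left(k,J \right)} = -12$ ($f{\left(k,J \right)} = -6 - 6 = -12$)
$R{\left(U,Z \right)} = 0$ ($R{\left(U,Z \right)} = -4 + 2 \cdot 2 = -4 + 4 = 0$)
$w{\left(n \right)} = - \frac{5 n}{3}$ ($w{\left(n \right)} = n \left(- \frac{5}{-3}\right) \left(-1\right) = n \left(\left(-5\right) \left(- \frac{1}{3}\right)\right) \left(-1\right) = n \frac{5}{3} \left(-1\right) = \frac{5 n}{3} \left(-1\right) = - \frac{5 n}{3}$)
$w{\left(8 \right)} \left(R{\left(-3,5 \right)} + f{\left(-1,10 \right)}\right) = \left(- \frac{5}{3}\right) 8 \left(0 - 12\right) = \left(- \frac{40}{3}\right) \left(-12\right) = 160$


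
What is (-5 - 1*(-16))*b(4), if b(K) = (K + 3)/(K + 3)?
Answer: 11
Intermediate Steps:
b(K) = 1 (b(K) = (3 + K)/(3 + K) = 1)
(-5 - 1*(-16))*b(4) = (-5 - 1*(-16))*1 = (-5 + 16)*1 = 11*1 = 11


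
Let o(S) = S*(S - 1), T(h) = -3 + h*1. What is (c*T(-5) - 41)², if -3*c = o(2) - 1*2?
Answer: 1681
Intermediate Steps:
T(h) = -3 + h
o(S) = S*(-1 + S)
c = 0 (c = -(2*(-1 + 2) - 1*2)/3 = -(2*1 - 2)/3 = -(2 - 2)/3 = -⅓*0 = 0)
(c*T(-5) - 41)² = (0*(-3 - 5) - 41)² = (0*(-8) - 41)² = (0 - 41)² = (-41)² = 1681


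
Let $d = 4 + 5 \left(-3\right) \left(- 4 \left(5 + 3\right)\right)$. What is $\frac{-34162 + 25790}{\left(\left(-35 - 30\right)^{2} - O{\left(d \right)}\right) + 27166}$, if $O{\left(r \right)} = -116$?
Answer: $- \frac{1196}{4501} \approx -0.26572$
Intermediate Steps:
$d = 484$ ($d = 4 - 15 \left(\left(-4\right) 8\right) = 4 - -480 = 4 + 480 = 484$)
$\frac{-34162 + 25790}{\left(\left(-35 - 30\right)^{2} - O{\left(d \right)}\right) + 27166} = \frac{-34162 + 25790}{\left(\left(-35 - 30\right)^{2} - -116\right) + 27166} = - \frac{8372}{\left(\left(-65\right)^{2} + 116\right) + 27166} = - \frac{8372}{\left(4225 + 116\right) + 27166} = - \frac{8372}{4341 + 27166} = - \frac{8372}{31507} = \left(-8372\right) \frac{1}{31507} = - \frac{1196}{4501}$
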